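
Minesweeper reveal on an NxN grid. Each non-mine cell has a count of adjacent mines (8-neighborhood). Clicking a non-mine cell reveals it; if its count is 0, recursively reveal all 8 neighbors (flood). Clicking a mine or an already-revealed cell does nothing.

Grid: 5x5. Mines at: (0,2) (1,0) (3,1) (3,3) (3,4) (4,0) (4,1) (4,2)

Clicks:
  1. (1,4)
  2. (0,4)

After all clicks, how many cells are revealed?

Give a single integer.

Answer: 6

Derivation:
Click 1 (1,4) count=0: revealed 6 new [(0,3) (0,4) (1,3) (1,4) (2,3) (2,4)] -> total=6
Click 2 (0,4) count=0: revealed 0 new [(none)] -> total=6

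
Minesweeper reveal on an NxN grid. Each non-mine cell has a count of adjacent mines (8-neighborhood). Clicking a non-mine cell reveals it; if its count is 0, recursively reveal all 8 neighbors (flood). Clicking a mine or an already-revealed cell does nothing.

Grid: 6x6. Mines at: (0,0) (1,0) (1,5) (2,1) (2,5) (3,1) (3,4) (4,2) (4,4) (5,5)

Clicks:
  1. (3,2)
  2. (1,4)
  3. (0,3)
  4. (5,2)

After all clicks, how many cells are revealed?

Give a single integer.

Click 1 (3,2) count=3: revealed 1 new [(3,2)] -> total=1
Click 2 (1,4) count=2: revealed 1 new [(1,4)] -> total=2
Click 3 (0,3) count=0: revealed 10 new [(0,1) (0,2) (0,3) (0,4) (1,1) (1,2) (1,3) (2,2) (2,3) (2,4)] -> total=12
Click 4 (5,2) count=1: revealed 1 new [(5,2)] -> total=13

Answer: 13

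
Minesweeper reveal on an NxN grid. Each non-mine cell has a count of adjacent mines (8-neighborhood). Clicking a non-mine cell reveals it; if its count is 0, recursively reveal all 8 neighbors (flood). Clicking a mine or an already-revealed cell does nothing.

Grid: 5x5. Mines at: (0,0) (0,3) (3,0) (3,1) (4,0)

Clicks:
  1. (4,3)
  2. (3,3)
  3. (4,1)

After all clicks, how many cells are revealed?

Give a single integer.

Click 1 (4,3) count=0: revealed 12 new [(1,2) (1,3) (1,4) (2,2) (2,3) (2,4) (3,2) (3,3) (3,4) (4,2) (4,3) (4,4)] -> total=12
Click 2 (3,3) count=0: revealed 0 new [(none)] -> total=12
Click 3 (4,1) count=3: revealed 1 new [(4,1)] -> total=13

Answer: 13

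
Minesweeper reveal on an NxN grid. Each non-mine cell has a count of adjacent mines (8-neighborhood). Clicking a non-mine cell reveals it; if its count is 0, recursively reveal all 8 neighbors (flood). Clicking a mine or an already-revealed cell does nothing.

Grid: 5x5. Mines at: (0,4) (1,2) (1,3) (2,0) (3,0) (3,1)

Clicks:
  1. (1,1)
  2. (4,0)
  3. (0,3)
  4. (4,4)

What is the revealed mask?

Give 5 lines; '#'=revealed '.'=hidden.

Click 1 (1,1) count=2: revealed 1 new [(1,1)] -> total=1
Click 2 (4,0) count=2: revealed 1 new [(4,0)] -> total=2
Click 3 (0,3) count=3: revealed 1 new [(0,3)] -> total=3
Click 4 (4,4) count=0: revealed 9 new [(2,2) (2,3) (2,4) (3,2) (3,3) (3,4) (4,2) (4,3) (4,4)] -> total=12

Answer: ...#.
.#...
..###
..###
#.###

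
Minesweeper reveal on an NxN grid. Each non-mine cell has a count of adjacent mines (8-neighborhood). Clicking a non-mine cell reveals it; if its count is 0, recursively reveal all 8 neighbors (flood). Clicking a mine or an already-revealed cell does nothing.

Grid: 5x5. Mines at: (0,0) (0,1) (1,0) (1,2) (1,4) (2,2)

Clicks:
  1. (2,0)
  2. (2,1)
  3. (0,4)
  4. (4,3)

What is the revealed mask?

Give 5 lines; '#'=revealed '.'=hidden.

Click 1 (2,0) count=1: revealed 1 new [(2,0)] -> total=1
Click 2 (2,1) count=3: revealed 1 new [(2,1)] -> total=2
Click 3 (0,4) count=1: revealed 1 new [(0,4)] -> total=3
Click 4 (4,3) count=0: revealed 12 new [(2,3) (2,4) (3,0) (3,1) (3,2) (3,3) (3,4) (4,0) (4,1) (4,2) (4,3) (4,4)] -> total=15

Answer: ....#
.....
##.##
#####
#####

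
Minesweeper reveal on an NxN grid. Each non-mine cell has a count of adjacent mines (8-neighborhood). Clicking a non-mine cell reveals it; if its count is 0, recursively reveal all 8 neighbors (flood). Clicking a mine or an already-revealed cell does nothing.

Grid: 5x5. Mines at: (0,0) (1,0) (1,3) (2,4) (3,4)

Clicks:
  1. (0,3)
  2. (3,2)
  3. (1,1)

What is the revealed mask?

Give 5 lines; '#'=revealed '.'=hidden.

Answer: ...#.
.#...
####.
####.
####.

Derivation:
Click 1 (0,3) count=1: revealed 1 new [(0,3)] -> total=1
Click 2 (3,2) count=0: revealed 12 new [(2,0) (2,1) (2,2) (2,3) (3,0) (3,1) (3,2) (3,3) (4,0) (4,1) (4,2) (4,3)] -> total=13
Click 3 (1,1) count=2: revealed 1 new [(1,1)] -> total=14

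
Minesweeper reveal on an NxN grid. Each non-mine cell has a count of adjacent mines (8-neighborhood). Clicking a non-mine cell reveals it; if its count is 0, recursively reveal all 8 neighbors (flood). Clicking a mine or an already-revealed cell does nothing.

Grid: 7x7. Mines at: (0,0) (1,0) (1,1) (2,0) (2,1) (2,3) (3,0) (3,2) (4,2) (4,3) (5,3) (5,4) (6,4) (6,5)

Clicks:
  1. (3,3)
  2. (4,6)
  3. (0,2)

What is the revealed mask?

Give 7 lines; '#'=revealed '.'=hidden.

Click 1 (3,3) count=4: revealed 1 new [(3,3)] -> total=1
Click 2 (4,6) count=0: revealed 21 new [(0,2) (0,3) (0,4) (0,5) (0,6) (1,2) (1,3) (1,4) (1,5) (1,6) (2,4) (2,5) (2,6) (3,4) (3,5) (3,6) (4,4) (4,5) (4,6) (5,5) (5,6)] -> total=22
Click 3 (0,2) count=1: revealed 0 new [(none)] -> total=22

Answer: ..#####
..#####
....###
...####
....###
.....##
.......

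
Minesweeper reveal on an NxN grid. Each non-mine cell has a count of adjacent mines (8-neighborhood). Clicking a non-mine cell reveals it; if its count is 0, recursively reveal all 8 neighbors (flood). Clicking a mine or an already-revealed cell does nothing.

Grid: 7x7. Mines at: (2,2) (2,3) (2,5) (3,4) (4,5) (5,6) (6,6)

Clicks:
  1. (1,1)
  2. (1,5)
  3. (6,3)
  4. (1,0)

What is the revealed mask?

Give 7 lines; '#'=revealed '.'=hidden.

Click 1 (1,1) count=1: revealed 1 new [(1,1)] -> total=1
Click 2 (1,5) count=1: revealed 1 new [(1,5)] -> total=2
Click 3 (6,3) count=0: revealed 35 new [(0,0) (0,1) (0,2) (0,3) (0,4) (0,5) (0,6) (1,0) (1,2) (1,3) (1,4) (1,6) (2,0) (2,1) (3,0) (3,1) (3,2) (3,3) (4,0) (4,1) (4,2) (4,3) (4,4) (5,0) (5,1) (5,2) (5,3) (5,4) (5,5) (6,0) (6,1) (6,2) (6,3) (6,4) (6,5)] -> total=37
Click 4 (1,0) count=0: revealed 0 new [(none)] -> total=37

Answer: #######
#######
##.....
####...
#####..
######.
######.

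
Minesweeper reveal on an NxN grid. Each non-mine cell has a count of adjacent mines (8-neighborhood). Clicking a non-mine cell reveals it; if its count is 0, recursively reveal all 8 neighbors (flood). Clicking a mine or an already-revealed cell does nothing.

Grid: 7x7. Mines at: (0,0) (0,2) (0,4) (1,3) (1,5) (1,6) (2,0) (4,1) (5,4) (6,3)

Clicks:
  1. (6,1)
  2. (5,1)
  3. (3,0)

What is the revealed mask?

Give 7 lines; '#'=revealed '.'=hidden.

Answer: .......
.......
.......
#......
.......
###....
###....

Derivation:
Click 1 (6,1) count=0: revealed 6 new [(5,0) (5,1) (5,2) (6,0) (6,1) (6,2)] -> total=6
Click 2 (5,1) count=1: revealed 0 new [(none)] -> total=6
Click 3 (3,0) count=2: revealed 1 new [(3,0)] -> total=7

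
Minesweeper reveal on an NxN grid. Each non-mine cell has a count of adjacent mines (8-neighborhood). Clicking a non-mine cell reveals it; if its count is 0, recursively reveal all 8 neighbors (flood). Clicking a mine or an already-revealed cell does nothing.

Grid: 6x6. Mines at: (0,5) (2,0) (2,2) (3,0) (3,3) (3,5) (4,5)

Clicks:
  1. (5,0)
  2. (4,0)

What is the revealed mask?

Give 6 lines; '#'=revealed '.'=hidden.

Answer: ......
......
......
......
#####.
#####.

Derivation:
Click 1 (5,0) count=0: revealed 10 new [(4,0) (4,1) (4,2) (4,3) (4,4) (5,0) (5,1) (5,2) (5,3) (5,4)] -> total=10
Click 2 (4,0) count=1: revealed 0 new [(none)] -> total=10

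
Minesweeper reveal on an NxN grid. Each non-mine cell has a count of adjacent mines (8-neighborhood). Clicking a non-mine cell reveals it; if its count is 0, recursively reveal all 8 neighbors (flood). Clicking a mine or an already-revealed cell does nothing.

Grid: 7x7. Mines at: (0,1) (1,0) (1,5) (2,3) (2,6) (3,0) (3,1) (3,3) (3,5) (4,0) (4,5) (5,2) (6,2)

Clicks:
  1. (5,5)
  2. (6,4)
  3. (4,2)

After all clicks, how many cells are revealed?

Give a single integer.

Click 1 (5,5) count=1: revealed 1 new [(5,5)] -> total=1
Click 2 (6,4) count=0: revealed 7 new [(5,3) (5,4) (5,6) (6,3) (6,4) (6,5) (6,6)] -> total=8
Click 3 (4,2) count=3: revealed 1 new [(4,2)] -> total=9

Answer: 9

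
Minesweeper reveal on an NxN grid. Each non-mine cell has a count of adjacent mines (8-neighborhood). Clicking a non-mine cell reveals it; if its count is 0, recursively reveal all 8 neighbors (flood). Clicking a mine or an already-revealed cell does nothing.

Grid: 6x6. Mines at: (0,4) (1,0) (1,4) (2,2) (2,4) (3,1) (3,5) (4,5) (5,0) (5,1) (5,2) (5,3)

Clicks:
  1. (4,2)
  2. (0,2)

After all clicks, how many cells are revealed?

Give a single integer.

Answer: 7

Derivation:
Click 1 (4,2) count=4: revealed 1 new [(4,2)] -> total=1
Click 2 (0,2) count=0: revealed 6 new [(0,1) (0,2) (0,3) (1,1) (1,2) (1,3)] -> total=7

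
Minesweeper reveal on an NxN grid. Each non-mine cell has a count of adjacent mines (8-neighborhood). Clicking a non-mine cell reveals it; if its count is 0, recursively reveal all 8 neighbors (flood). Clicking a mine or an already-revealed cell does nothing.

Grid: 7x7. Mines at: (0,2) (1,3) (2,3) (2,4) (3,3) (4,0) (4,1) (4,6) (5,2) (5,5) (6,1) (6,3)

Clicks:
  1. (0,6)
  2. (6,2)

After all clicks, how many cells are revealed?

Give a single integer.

Click 1 (0,6) count=0: revealed 10 new [(0,4) (0,5) (0,6) (1,4) (1,5) (1,6) (2,5) (2,6) (3,5) (3,6)] -> total=10
Click 2 (6,2) count=3: revealed 1 new [(6,2)] -> total=11

Answer: 11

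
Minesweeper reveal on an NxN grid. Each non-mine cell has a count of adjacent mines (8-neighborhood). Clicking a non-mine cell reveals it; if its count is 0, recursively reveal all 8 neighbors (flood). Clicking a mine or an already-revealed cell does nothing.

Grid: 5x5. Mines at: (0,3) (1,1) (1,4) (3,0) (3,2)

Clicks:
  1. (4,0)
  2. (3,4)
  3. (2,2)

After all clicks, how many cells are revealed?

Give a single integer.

Answer: 8

Derivation:
Click 1 (4,0) count=1: revealed 1 new [(4,0)] -> total=1
Click 2 (3,4) count=0: revealed 6 new [(2,3) (2,4) (3,3) (3,4) (4,3) (4,4)] -> total=7
Click 3 (2,2) count=2: revealed 1 new [(2,2)] -> total=8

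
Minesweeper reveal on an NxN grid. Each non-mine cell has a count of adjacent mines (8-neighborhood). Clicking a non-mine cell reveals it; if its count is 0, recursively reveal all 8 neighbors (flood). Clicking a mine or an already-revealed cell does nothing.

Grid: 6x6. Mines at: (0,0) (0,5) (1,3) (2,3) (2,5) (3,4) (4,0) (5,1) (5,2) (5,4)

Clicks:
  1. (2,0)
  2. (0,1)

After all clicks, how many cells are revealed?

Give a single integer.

Answer: 10

Derivation:
Click 1 (2,0) count=0: revealed 9 new [(1,0) (1,1) (1,2) (2,0) (2,1) (2,2) (3,0) (3,1) (3,2)] -> total=9
Click 2 (0,1) count=1: revealed 1 new [(0,1)] -> total=10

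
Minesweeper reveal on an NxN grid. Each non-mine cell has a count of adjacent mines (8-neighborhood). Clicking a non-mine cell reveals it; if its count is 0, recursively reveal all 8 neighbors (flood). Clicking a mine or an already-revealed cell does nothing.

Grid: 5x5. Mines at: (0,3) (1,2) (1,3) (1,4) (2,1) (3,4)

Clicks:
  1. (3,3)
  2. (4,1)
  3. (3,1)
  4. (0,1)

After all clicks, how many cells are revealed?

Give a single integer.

Click 1 (3,3) count=1: revealed 1 new [(3,3)] -> total=1
Click 2 (4,1) count=0: revealed 7 new [(3,0) (3,1) (3,2) (4,0) (4,1) (4,2) (4,3)] -> total=8
Click 3 (3,1) count=1: revealed 0 new [(none)] -> total=8
Click 4 (0,1) count=1: revealed 1 new [(0,1)] -> total=9

Answer: 9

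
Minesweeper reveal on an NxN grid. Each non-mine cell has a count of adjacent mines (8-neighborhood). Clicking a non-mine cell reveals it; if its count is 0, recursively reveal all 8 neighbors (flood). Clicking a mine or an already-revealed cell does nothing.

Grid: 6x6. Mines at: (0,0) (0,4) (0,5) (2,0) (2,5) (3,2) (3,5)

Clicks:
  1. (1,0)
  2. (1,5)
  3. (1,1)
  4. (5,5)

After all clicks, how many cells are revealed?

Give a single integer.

Answer: 17

Derivation:
Click 1 (1,0) count=2: revealed 1 new [(1,0)] -> total=1
Click 2 (1,5) count=3: revealed 1 new [(1,5)] -> total=2
Click 3 (1,1) count=2: revealed 1 new [(1,1)] -> total=3
Click 4 (5,5) count=0: revealed 14 new [(3,0) (3,1) (4,0) (4,1) (4,2) (4,3) (4,4) (4,5) (5,0) (5,1) (5,2) (5,3) (5,4) (5,5)] -> total=17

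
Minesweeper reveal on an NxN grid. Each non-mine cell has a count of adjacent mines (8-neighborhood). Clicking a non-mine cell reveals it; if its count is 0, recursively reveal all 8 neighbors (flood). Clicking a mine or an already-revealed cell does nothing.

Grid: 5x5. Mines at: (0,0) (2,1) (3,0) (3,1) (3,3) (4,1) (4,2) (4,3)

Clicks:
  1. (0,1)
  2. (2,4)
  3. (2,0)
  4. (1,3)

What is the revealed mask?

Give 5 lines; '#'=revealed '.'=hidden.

Answer: .####
.####
#.###
.....
.....

Derivation:
Click 1 (0,1) count=1: revealed 1 new [(0,1)] -> total=1
Click 2 (2,4) count=1: revealed 1 new [(2,4)] -> total=2
Click 3 (2,0) count=3: revealed 1 new [(2,0)] -> total=3
Click 4 (1,3) count=0: revealed 9 new [(0,2) (0,3) (0,4) (1,1) (1,2) (1,3) (1,4) (2,2) (2,3)] -> total=12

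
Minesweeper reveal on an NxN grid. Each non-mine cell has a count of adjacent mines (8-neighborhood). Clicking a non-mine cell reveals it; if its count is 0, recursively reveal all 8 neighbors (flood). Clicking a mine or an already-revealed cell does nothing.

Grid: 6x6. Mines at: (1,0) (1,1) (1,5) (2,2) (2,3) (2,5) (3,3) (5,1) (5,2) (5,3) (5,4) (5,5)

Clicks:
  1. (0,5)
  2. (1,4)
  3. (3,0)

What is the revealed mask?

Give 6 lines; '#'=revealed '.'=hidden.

Answer: .....#
....#.
##....
##....
##....
......

Derivation:
Click 1 (0,5) count=1: revealed 1 new [(0,5)] -> total=1
Click 2 (1,4) count=3: revealed 1 new [(1,4)] -> total=2
Click 3 (3,0) count=0: revealed 6 new [(2,0) (2,1) (3,0) (3,1) (4,0) (4,1)] -> total=8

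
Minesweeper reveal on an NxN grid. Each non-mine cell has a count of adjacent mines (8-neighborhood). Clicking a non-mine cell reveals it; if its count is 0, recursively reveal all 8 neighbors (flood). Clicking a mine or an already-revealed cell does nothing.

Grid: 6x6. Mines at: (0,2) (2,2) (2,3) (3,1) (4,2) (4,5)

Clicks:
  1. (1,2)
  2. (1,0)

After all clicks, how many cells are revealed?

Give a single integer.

Click 1 (1,2) count=3: revealed 1 new [(1,2)] -> total=1
Click 2 (1,0) count=0: revealed 6 new [(0,0) (0,1) (1,0) (1,1) (2,0) (2,1)] -> total=7

Answer: 7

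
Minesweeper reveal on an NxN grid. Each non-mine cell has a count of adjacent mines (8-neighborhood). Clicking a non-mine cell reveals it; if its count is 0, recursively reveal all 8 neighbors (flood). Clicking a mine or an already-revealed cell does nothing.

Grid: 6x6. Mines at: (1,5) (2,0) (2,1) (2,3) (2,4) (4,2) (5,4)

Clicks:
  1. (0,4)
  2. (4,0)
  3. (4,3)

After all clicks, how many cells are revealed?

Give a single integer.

Answer: 8

Derivation:
Click 1 (0,4) count=1: revealed 1 new [(0,4)] -> total=1
Click 2 (4,0) count=0: revealed 6 new [(3,0) (3,1) (4,0) (4,1) (5,0) (5,1)] -> total=7
Click 3 (4,3) count=2: revealed 1 new [(4,3)] -> total=8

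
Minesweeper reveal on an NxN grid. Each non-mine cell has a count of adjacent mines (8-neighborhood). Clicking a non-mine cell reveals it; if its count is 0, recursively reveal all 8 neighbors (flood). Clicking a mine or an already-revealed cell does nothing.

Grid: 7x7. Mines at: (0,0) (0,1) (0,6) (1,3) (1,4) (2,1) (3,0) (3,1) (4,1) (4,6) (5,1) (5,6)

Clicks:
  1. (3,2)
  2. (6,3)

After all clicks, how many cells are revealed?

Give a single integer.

Click 1 (3,2) count=3: revealed 1 new [(3,2)] -> total=1
Click 2 (6,3) count=0: revealed 19 new [(2,2) (2,3) (2,4) (2,5) (3,3) (3,4) (3,5) (4,2) (4,3) (4,4) (4,5) (5,2) (5,3) (5,4) (5,5) (6,2) (6,3) (6,4) (6,5)] -> total=20

Answer: 20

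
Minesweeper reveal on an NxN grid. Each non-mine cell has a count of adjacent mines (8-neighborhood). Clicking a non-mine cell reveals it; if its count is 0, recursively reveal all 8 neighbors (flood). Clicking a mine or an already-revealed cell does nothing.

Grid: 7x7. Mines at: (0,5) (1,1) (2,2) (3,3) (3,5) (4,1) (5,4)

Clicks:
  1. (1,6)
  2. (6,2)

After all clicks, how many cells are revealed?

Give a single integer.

Answer: 9

Derivation:
Click 1 (1,6) count=1: revealed 1 new [(1,6)] -> total=1
Click 2 (6,2) count=0: revealed 8 new [(5,0) (5,1) (5,2) (5,3) (6,0) (6,1) (6,2) (6,3)] -> total=9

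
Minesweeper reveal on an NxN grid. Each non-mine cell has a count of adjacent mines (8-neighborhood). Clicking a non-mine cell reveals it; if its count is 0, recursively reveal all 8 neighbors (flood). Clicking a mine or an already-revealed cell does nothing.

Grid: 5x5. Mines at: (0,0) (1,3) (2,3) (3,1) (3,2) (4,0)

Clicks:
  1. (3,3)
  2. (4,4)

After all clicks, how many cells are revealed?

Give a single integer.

Click 1 (3,3) count=2: revealed 1 new [(3,3)] -> total=1
Click 2 (4,4) count=0: revealed 3 new [(3,4) (4,3) (4,4)] -> total=4

Answer: 4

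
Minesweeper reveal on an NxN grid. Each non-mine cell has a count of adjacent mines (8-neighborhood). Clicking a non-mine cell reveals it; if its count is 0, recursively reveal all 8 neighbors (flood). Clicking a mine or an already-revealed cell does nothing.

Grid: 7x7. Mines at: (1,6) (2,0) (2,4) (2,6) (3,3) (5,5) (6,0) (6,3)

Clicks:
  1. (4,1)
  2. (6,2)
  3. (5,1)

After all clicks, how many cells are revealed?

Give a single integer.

Answer: 10

Derivation:
Click 1 (4,1) count=0: revealed 9 new [(3,0) (3,1) (3,2) (4,0) (4,1) (4,2) (5,0) (5,1) (5,2)] -> total=9
Click 2 (6,2) count=1: revealed 1 new [(6,2)] -> total=10
Click 3 (5,1) count=1: revealed 0 new [(none)] -> total=10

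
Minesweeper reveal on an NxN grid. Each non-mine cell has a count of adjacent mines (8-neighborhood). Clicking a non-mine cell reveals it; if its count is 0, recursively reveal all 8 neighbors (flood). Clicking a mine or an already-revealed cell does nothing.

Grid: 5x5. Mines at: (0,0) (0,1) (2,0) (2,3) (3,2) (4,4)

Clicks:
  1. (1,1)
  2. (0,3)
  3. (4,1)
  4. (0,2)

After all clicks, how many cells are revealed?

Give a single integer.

Answer: 8

Derivation:
Click 1 (1,1) count=3: revealed 1 new [(1,1)] -> total=1
Click 2 (0,3) count=0: revealed 6 new [(0,2) (0,3) (0,4) (1,2) (1,3) (1,4)] -> total=7
Click 3 (4,1) count=1: revealed 1 new [(4,1)] -> total=8
Click 4 (0,2) count=1: revealed 0 new [(none)] -> total=8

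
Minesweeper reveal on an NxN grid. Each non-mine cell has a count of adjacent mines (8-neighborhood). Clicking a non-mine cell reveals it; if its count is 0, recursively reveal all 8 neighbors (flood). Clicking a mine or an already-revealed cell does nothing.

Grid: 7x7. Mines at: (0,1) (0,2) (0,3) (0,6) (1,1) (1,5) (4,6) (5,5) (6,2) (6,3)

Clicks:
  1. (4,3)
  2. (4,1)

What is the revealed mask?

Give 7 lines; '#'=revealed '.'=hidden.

Click 1 (4,3) count=0: revealed 28 new [(1,2) (1,3) (1,4) (2,0) (2,1) (2,2) (2,3) (2,4) (2,5) (3,0) (3,1) (3,2) (3,3) (3,4) (3,5) (4,0) (4,1) (4,2) (4,3) (4,4) (4,5) (5,0) (5,1) (5,2) (5,3) (5,4) (6,0) (6,1)] -> total=28
Click 2 (4,1) count=0: revealed 0 new [(none)] -> total=28

Answer: .......
..###..
######.
######.
######.
#####..
##.....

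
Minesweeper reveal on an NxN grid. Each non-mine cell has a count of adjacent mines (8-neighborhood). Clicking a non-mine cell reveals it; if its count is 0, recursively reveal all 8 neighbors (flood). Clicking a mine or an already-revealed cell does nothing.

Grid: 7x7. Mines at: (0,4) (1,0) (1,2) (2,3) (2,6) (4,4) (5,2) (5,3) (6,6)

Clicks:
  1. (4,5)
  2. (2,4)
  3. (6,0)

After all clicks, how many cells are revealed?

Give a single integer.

Answer: 15

Derivation:
Click 1 (4,5) count=1: revealed 1 new [(4,5)] -> total=1
Click 2 (2,4) count=1: revealed 1 new [(2,4)] -> total=2
Click 3 (6,0) count=0: revealed 13 new [(2,0) (2,1) (2,2) (3,0) (3,1) (3,2) (4,0) (4,1) (4,2) (5,0) (5,1) (6,0) (6,1)] -> total=15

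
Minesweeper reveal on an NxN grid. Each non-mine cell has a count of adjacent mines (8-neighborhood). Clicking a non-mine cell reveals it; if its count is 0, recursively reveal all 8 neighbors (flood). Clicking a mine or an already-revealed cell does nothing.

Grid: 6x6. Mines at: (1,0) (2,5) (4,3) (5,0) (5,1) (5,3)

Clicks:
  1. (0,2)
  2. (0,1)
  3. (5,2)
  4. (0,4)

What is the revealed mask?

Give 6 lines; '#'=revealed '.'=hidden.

Answer: .#####
.#####
#####.
#####.
###...
..#...

Derivation:
Click 1 (0,2) count=0: revealed 23 new [(0,1) (0,2) (0,3) (0,4) (0,5) (1,1) (1,2) (1,3) (1,4) (1,5) (2,0) (2,1) (2,2) (2,3) (2,4) (3,0) (3,1) (3,2) (3,3) (3,4) (4,0) (4,1) (4,2)] -> total=23
Click 2 (0,1) count=1: revealed 0 new [(none)] -> total=23
Click 3 (5,2) count=3: revealed 1 new [(5,2)] -> total=24
Click 4 (0,4) count=0: revealed 0 new [(none)] -> total=24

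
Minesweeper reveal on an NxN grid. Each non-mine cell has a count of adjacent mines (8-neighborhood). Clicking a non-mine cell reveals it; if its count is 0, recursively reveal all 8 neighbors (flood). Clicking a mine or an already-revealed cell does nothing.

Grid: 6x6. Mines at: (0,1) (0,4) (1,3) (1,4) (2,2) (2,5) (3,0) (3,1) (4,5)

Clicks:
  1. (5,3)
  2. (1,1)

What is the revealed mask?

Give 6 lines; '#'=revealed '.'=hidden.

Answer: ......
.#....
......
..###.
#####.
#####.

Derivation:
Click 1 (5,3) count=0: revealed 13 new [(3,2) (3,3) (3,4) (4,0) (4,1) (4,2) (4,3) (4,4) (5,0) (5,1) (5,2) (5,3) (5,4)] -> total=13
Click 2 (1,1) count=2: revealed 1 new [(1,1)] -> total=14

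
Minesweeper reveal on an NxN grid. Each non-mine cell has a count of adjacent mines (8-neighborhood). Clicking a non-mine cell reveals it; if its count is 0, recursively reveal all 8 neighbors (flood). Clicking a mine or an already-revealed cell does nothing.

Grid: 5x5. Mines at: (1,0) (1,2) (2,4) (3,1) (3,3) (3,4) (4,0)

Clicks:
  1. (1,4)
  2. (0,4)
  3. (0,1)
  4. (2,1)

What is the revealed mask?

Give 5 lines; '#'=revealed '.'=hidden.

Answer: .#.##
...##
.#...
.....
.....

Derivation:
Click 1 (1,4) count=1: revealed 1 new [(1,4)] -> total=1
Click 2 (0,4) count=0: revealed 3 new [(0,3) (0,4) (1,3)] -> total=4
Click 3 (0,1) count=2: revealed 1 new [(0,1)] -> total=5
Click 4 (2,1) count=3: revealed 1 new [(2,1)] -> total=6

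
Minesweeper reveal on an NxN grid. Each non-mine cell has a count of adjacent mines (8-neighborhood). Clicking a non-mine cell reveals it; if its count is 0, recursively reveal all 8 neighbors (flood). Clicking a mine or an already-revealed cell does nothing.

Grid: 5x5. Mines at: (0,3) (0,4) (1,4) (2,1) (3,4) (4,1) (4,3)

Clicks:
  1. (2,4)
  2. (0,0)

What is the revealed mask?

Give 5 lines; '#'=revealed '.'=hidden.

Answer: ###..
###..
....#
.....
.....

Derivation:
Click 1 (2,4) count=2: revealed 1 new [(2,4)] -> total=1
Click 2 (0,0) count=0: revealed 6 new [(0,0) (0,1) (0,2) (1,0) (1,1) (1,2)] -> total=7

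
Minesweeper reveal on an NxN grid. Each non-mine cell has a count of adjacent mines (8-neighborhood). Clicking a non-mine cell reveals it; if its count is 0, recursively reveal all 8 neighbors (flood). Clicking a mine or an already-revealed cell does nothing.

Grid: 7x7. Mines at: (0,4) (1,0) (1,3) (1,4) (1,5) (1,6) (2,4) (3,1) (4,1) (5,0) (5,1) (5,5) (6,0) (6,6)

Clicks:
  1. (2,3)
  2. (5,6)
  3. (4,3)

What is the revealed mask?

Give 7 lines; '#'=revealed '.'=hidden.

Click 1 (2,3) count=3: revealed 1 new [(2,3)] -> total=1
Click 2 (5,6) count=2: revealed 1 new [(5,6)] -> total=2
Click 3 (4,3) count=0: revealed 12 new [(3,2) (3,3) (3,4) (4,2) (4,3) (4,4) (5,2) (5,3) (5,4) (6,2) (6,3) (6,4)] -> total=14

Answer: .......
.......
...#...
..###..
..###..
..###.#
..###..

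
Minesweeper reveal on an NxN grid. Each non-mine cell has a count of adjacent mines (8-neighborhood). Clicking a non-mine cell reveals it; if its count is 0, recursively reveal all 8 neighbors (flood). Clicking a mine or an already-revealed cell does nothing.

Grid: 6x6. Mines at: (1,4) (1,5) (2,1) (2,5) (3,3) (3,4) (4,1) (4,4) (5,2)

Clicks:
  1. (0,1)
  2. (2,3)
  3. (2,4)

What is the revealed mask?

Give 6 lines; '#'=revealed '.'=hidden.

Answer: ####..
####..
...##.
......
......
......

Derivation:
Click 1 (0,1) count=0: revealed 8 new [(0,0) (0,1) (0,2) (0,3) (1,0) (1,1) (1,2) (1,3)] -> total=8
Click 2 (2,3) count=3: revealed 1 new [(2,3)] -> total=9
Click 3 (2,4) count=5: revealed 1 new [(2,4)] -> total=10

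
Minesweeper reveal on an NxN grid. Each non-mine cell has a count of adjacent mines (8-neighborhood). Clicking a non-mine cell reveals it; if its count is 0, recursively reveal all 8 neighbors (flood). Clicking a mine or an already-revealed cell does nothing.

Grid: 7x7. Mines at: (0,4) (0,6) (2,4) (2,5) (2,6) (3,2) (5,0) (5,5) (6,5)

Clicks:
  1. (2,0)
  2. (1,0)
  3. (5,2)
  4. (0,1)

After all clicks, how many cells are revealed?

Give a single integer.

Click 1 (2,0) count=0: revealed 16 new [(0,0) (0,1) (0,2) (0,3) (1,0) (1,1) (1,2) (1,3) (2,0) (2,1) (2,2) (2,3) (3,0) (3,1) (4,0) (4,1)] -> total=16
Click 2 (1,0) count=0: revealed 0 new [(none)] -> total=16
Click 3 (5,2) count=0: revealed 11 new [(4,2) (4,3) (4,4) (5,1) (5,2) (5,3) (5,4) (6,1) (6,2) (6,3) (6,4)] -> total=27
Click 4 (0,1) count=0: revealed 0 new [(none)] -> total=27

Answer: 27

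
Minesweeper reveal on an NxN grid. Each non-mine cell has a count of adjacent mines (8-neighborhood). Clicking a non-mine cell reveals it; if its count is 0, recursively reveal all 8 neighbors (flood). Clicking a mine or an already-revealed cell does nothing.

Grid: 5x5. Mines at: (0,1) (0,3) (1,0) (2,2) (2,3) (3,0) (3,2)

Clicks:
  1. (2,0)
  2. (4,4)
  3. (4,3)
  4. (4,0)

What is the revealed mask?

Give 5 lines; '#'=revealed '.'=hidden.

Click 1 (2,0) count=2: revealed 1 new [(2,0)] -> total=1
Click 2 (4,4) count=0: revealed 4 new [(3,3) (3,4) (4,3) (4,4)] -> total=5
Click 3 (4,3) count=1: revealed 0 new [(none)] -> total=5
Click 4 (4,0) count=1: revealed 1 new [(4,0)] -> total=6

Answer: .....
.....
#....
...##
#..##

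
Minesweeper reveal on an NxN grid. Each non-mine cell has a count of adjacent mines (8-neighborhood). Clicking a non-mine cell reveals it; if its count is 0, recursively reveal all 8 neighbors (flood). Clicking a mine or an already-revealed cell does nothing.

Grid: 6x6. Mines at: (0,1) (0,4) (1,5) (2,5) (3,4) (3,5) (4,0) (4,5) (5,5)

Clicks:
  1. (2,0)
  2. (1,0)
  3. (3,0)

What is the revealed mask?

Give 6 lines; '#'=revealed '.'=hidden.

Click 1 (2,0) count=0: revealed 20 new [(1,0) (1,1) (1,2) (1,3) (2,0) (2,1) (2,2) (2,3) (3,0) (3,1) (3,2) (3,3) (4,1) (4,2) (4,3) (4,4) (5,1) (5,2) (5,3) (5,4)] -> total=20
Click 2 (1,0) count=1: revealed 0 new [(none)] -> total=20
Click 3 (3,0) count=1: revealed 0 new [(none)] -> total=20

Answer: ......
####..
####..
####..
.####.
.####.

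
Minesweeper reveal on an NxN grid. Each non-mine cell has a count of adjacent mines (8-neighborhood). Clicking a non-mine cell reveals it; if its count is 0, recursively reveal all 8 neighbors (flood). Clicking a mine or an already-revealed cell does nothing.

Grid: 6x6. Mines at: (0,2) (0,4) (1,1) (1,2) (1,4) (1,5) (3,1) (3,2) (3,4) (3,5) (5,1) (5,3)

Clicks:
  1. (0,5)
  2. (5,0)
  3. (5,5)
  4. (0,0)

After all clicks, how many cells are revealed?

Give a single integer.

Click 1 (0,5) count=3: revealed 1 new [(0,5)] -> total=1
Click 2 (5,0) count=1: revealed 1 new [(5,0)] -> total=2
Click 3 (5,5) count=0: revealed 4 new [(4,4) (4,5) (5,4) (5,5)] -> total=6
Click 4 (0,0) count=1: revealed 1 new [(0,0)] -> total=7

Answer: 7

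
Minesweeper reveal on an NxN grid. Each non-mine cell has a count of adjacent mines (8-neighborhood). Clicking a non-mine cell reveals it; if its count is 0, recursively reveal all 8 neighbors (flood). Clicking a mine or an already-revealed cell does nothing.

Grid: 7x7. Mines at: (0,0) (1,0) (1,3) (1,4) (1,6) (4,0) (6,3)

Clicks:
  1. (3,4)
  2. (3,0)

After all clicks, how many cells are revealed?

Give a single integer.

Click 1 (3,4) count=0: revealed 27 new [(2,1) (2,2) (2,3) (2,4) (2,5) (2,6) (3,1) (3,2) (3,3) (3,4) (3,5) (3,6) (4,1) (4,2) (4,3) (4,4) (4,5) (4,6) (5,1) (5,2) (5,3) (5,4) (5,5) (5,6) (6,4) (6,5) (6,6)] -> total=27
Click 2 (3,0) count=1: revealed 1 new [(3,0)] -> total=28

Answer: 28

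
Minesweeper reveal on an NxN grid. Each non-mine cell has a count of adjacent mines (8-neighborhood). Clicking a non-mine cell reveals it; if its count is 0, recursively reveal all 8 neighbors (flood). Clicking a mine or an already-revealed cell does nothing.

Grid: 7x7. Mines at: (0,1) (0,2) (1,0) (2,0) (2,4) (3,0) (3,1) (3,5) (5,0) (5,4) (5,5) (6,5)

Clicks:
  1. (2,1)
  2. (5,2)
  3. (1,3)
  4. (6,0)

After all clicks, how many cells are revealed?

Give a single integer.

Click 1 (2,1) count=4: revealed 1 new [(2,1)] -> total=1
Click 2 (5,2) count=0: revealed 9 new [(4,1) (4,2) (4,3) (5,1) (5,2) (5,3) (6,1) (6,2) (6,3)] -> total=10
Click 3 (1,3) count=2: revealed 1 new [(1,3)] -> total=11
Click 4 (6,0) count=1: revealed 1 new [(6,0)] -> total=12

Answer: 12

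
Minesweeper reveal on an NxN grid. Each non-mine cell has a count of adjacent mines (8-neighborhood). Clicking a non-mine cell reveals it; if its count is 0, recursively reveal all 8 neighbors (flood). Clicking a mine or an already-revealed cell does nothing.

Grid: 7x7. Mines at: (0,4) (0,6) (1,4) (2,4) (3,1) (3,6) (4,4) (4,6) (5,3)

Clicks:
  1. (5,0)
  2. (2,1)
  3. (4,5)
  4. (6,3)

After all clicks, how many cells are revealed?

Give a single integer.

Answer: 12

Derivation:
Click 1 (5,0) count=0: revealed 9 new [(4,0) (4,1) (4,2) (5,0) (5,1) (5,2) (6,0) (6,1) (6,2)] -> total=9
Click 2 (2,1) count=1: revealed 1 new [(2,1)] -> total=10
Click 3 (4,5) count=3: revealed 1 new [(4,5)] -> total=11
Click 4 (6,3) count=1: revealed 1 new [(6,3)] -> total=12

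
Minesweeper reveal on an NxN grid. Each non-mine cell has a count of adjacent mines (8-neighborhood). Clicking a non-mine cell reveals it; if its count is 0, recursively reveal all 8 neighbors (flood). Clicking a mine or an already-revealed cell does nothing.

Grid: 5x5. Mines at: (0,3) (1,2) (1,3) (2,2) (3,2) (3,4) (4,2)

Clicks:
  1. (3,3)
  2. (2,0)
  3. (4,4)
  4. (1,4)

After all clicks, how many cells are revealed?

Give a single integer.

Click 1 (3,3) count=4: revealed 1 new [(3,3)] -> total=1
Click 2 (2,0) count=0: revealed 10 new [(0,0) (0,1) (1,0) (1,1) (2,0) (2,1) (3,0) (3,1) (4,0) (4,1)] -> total=11
Click 3 (4,4) count=1: revealed 1 new [(4,4)] -> total=12
Click 4 (1,4) count=2: revealed 1 new [(1,4)] -> total=13

Answer: 13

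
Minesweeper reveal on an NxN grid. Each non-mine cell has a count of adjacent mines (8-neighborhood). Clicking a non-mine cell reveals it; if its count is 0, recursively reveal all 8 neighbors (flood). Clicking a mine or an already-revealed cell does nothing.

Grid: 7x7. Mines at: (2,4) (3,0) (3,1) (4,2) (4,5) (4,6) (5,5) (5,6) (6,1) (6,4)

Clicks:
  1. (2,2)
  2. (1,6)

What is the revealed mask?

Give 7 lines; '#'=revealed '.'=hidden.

Answer: #######
#######
####.##
.....##
.......
.......
.......

Derivation:
Click 1 (2,2) count=1: revealed 1 new [(2,2)] -> total=1
Click 2 (1,6) count=0: revealed 21 new [(0,0) (0,1) (0,2) (0,3) (0,4) (0,5) (0,6) (1,0) (1,1) (1,2) (1,3) (1,4) (1,5) (1,6) (2,0) (2,1) (2,3) (2,5) (2,6) (3,5) (3,6)] -> total=22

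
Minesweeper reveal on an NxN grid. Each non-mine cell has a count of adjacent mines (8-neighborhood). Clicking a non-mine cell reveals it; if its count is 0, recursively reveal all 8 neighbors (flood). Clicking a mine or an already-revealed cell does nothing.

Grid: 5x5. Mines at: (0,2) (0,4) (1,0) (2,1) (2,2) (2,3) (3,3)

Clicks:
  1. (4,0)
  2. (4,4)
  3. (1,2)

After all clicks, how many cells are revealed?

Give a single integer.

Answer: 8

Derivation:
Click 1 (4,0) count=0: revealed 6 new [(3,0) (3,1) (3,2) (4,0) (4,1) (4,2)] -> total=6
Click 2 (4,4) count=1: revealed 1 new [(4,4)] -> total=7
Click 3 (1,2) count=4: revealed 1 new [(1,2)] -> total=8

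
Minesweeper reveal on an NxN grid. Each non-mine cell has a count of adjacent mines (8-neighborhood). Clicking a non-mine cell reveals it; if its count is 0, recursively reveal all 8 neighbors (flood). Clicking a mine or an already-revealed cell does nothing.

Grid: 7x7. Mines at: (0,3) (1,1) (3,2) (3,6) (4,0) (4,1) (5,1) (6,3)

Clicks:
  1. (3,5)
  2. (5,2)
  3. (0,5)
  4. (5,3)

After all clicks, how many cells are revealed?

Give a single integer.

Click 1 (3,5) count=1: revealed 1 new [(3,5)] -> total=1
Click 2 (5,2) count=3: revealed 1 new [(5,2)] -> total=2
Click 3 (0,5) count=0: revealed 24 new [(0,4) (0,5) (0,6) (1,3) (1,4) (1,5) (1,6) (2,3) (2,4) (2,5) (2,6) (3,3) (3,4) (4,3) (4,4) (4,5) (4,6) (5,3) (5,4) (5,5) (5,6) (6,4) (6,5) (6,6)] -> total=26
Click 4 (5,3) count=1: revealed 0 new [(none)] -> total=26

Answer: 26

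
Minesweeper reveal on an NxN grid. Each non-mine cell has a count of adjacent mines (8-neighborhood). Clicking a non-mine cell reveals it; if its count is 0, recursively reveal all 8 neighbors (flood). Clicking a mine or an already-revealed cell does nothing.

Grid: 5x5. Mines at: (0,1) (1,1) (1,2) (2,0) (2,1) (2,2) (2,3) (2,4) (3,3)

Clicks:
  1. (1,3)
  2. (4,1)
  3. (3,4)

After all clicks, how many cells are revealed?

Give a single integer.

Click 1 (1,3) count=4: revealed 1 new [(1,3)] -> total=1
Click 2 (4,1) count=0: revealed 6 new [(3,0) (3,1) (3,2) (4,0) (4,1) (4,2)] -> total=7
Click 3 (3,4) count=3: revealed 1 new [(3,4)] -> total=8

Answer: 8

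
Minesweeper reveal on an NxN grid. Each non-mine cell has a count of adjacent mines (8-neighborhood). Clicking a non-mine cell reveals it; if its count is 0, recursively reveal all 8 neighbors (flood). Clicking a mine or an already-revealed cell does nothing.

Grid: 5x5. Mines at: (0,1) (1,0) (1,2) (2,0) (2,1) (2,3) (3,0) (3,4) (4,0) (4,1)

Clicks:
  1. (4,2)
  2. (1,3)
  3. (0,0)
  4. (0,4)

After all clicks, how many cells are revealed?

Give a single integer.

Click 1 (4,2) count=1: revealed 1 new [(4,2)] -> total=1
Click 2 (1,3) count=2: revealed 1 new [(1,3)] -> total=2
Click 3 (0,0) count=2: revealed 1 new [(0,0)] -> total=3
Click 4 (0,4) count=0: revealed 3 new [(0,3) (0,4) (1,4)] -> total=6

Answer: 6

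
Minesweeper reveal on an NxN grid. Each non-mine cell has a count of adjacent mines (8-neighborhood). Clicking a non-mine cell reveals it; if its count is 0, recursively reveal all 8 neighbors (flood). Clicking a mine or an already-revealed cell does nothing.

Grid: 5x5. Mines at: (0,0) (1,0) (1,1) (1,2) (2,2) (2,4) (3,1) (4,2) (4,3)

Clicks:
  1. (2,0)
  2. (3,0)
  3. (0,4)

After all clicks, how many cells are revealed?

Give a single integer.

Answer: 6

Derivation:
Click 1 (2,0) count=3: revealed 1 new [(2,0)] -> total=1
Click 2 (3,0) count=1: revealed 1 new [(3,0)] -> total=2
Click 3 (0,4) count=0: revealed 4 new [(0,3) (0,4) (1,3) (1,4)] -> total=6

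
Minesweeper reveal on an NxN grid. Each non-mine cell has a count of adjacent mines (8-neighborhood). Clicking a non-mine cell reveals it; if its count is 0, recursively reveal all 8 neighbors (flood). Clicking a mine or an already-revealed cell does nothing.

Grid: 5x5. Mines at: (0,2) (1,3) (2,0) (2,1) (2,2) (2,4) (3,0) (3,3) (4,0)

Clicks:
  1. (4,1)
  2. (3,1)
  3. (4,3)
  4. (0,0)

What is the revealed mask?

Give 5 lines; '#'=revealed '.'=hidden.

Answer: ##...
##...
.....
.#...
.#.#.

Derivation:
Click 1 (4,1) count=2: revealed 1 new [(4,1)] -> total=1
Click 2 (3,1) count=5: revealed 1 new [(3,1)] -> total=2
Click 3 (4,3) count=1: revealed 1 new [(4,3)] -> total=3
Click 4 (0,0) count=0: revealed 4 new [(0,0) (0,1) (1,0) (1,1)] -> total=7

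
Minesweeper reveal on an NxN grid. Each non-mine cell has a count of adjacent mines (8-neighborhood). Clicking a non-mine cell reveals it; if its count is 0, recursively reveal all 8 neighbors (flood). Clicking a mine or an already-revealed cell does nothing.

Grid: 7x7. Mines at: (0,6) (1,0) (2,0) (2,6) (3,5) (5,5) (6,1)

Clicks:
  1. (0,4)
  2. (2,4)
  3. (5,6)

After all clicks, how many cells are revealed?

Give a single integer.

Answer: 34

Derivation:
Click 1 (0,4) count=0: revealed 33 new [(0,1) (0,2) (0,3) (0,4) (0,5) (1,1) (1,2) (1,3) (1,4) (1,5) (2,1) (2,2) (2,3) (2,4) (2,5) (3,0) (3,1) (3,2) (3,3) (3,4) (4,0) (4,1) (4,2) (4,3) (4,4) (5,0) (5,1) (5,2) (5,3) (5,4) (6,2) (6,3) (6,4)] -> total=33
Click 2 (2,4) count=1: revealed 0 new [(none)] -> total=33
Click 3 (5,6) count=1: revealed 1 new [(5,6)] -> total=34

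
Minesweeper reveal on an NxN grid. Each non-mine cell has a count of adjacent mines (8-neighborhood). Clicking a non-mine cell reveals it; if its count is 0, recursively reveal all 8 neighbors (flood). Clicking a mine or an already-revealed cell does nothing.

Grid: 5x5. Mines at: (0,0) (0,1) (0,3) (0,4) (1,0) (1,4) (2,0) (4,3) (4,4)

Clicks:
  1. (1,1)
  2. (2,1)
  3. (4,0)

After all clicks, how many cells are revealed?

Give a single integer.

Answer: 8

Derivation:
Click 1 (1,1) count=4: revealed 1 new [(1,1)] -> total=1
Click 2 (2,1) count=2: revealed 1 new [(2,1)] -> total=2
Click 3 (4,0) count=0: revealed 6 new [(3,0) (3,1) (3,2) (4,0) (4,1) (4,2)] -> total=8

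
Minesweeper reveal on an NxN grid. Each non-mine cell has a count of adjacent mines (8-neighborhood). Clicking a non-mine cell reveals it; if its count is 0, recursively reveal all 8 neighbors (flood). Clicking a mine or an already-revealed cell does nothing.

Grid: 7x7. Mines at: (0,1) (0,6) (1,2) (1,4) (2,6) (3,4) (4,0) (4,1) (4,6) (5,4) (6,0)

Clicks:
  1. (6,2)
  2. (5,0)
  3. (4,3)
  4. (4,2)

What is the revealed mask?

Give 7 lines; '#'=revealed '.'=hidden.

Click 1 (6,2) count=0: revealed 6 new [(5,1) (5,2) (5,3) (6,1) (6,2) (6,3)] -> total=6
Click 2 (5,0) count=3: revealed 1 new [(5,0)] -> total=7
Click 3 (4,3) count=2: revealed 1 new [(4,3)] -> total=8
Click 4 (4,2) count=1: revealed 1 new [(4,2)] -> total=9

Answer: .......
.......
.......
.......
..##...
####...
.###...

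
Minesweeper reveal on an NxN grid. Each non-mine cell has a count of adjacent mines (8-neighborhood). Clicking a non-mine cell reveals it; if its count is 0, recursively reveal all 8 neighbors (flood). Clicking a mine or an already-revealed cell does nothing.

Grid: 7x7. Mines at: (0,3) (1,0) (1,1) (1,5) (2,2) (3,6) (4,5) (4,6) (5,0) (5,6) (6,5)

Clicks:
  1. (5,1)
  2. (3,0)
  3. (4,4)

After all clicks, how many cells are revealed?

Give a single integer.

Click 1 (5,1) count=1: revealed 1 new [(5,1)] -> total=1
Click 2 (3,0) count=0: revealed 6 new [(2,0) (2,1) (3,0) (3,1) (4,0) (4,1)] -> total=7
Click 3 (4,4) count=1: revealed 1 new [(4,4)] -> total=8

Answer: 8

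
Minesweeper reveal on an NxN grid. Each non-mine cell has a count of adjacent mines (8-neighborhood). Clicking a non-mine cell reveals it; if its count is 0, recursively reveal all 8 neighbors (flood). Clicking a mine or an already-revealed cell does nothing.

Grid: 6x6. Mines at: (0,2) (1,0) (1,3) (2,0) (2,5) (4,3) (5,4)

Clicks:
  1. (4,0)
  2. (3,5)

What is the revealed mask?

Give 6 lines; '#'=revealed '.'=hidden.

Click 1 (4,0) count=0: revealed 9 new [(3,0) (3,1) (3,2) (4,0) (4,1) (4,2) (5,0) (5,1) (5,2)] -> total=9
Click 2 (3,5) count=1: revealed 1 new [(3,5)] -> total=10

Answer: ......
......
......
###..#
###...
###...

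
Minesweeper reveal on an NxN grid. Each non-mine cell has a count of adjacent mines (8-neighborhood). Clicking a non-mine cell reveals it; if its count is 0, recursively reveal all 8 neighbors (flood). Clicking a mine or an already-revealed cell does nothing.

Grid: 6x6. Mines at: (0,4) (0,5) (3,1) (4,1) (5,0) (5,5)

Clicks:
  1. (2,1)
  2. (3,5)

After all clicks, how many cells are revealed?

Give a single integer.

Answer: 27

Derivation:
Click 1 (2,1) count=1: revealed 1 new [(2,1)] -> total=1
Click 2 (3,5) count=0: revealed 26 new [(0,0) (0,1) (0,2) (0,3) (1,0) (1,1) (1,2) (1,3) (1,4) (1,5) (2,0) (2,2) (2,3) (2,4) (2,5) (3,2) (3,3) (3,4) (3,5) (4,2) (4,3) (4,4) (4,5) (5,2) (5,3) (5,4)] -> total=27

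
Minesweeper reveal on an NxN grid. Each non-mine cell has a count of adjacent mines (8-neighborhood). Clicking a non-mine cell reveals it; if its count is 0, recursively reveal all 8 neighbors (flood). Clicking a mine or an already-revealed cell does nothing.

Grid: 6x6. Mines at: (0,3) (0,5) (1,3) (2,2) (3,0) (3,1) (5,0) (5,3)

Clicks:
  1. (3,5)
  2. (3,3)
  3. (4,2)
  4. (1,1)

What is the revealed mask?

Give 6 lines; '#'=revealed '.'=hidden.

Answer: ......
.#..##
...###
...###
..####
....##

Derivation:
Click 1 (3,5) count=0: revealed 13 new [(1,4) (1,5) (2,3) (2,4) (2,5) (3,3) (3,4) (3,5) (4,3) (4,4) (4,5) (5,4) (5,5)] -> total=13
Click 2 (3,3) count=1: revealed 0 new [(none)] -> total=13
Click 3 (4,2) count=2: revealed 1 new [(4,2)] -> total=14
Click 4 (1,1) count=1: revealed 1 new [(1,1)] -> total=15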